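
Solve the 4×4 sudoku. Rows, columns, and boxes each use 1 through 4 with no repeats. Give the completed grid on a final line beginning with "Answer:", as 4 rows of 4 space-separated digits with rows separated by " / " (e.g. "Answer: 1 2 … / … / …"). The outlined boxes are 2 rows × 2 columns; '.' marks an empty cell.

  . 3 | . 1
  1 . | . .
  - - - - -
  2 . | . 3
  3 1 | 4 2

Step 1. [r2c2∈{2,4}] in col 2, 2 fits only at r2c2 ⇒ r2c2=2.
Step 2. [r2c4∈{4}] nothing but 4 survives at r2c4 ⇒ r2c4=4.
Step 3. [r1c3∈{2}] r1c3 is down to just 2, so r1c3=2.
Step 4. [r3c3∈{1}] r3c3 is down to just 1. So r3c3=1.
Step 5. [r1c1∈{4}] r1c1's peers cover all but 4. So r1c1=4.
Step 6. [r2c3∈{3}] only 3 remains possible at r2c3, so r2c3=3.
Step 7. [r3c2∈{4}] r3c2 has the single candidate 4. So r3c2=4.

Answer: 4 3 2 1 / 1 2 3 4 / 2 4 1 3 / 3 1 4 2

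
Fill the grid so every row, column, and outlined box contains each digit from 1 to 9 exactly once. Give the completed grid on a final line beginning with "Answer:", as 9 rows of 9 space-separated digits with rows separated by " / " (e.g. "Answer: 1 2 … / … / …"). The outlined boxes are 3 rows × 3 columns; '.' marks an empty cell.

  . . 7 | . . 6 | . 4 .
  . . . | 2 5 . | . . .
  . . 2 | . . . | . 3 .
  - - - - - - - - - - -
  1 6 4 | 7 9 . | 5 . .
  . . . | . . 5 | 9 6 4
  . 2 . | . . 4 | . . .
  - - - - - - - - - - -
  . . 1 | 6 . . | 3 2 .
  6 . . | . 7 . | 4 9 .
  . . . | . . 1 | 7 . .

Step 1. [r9c8∈{5,8}] across col 8, 5 lands solely at r9c8, so r9c8=5.
Step 2. [r7c9∈{8}] nothing but 8 survives at r7c9 ⇒ r7c9=8.
Step 3. [r5c5∈{1,2,3,8}] across row 5, 2 lands solely at r5c5 ⇒ r5c5=2.
Step 4. [r5c4∈{1,3,8}] row 5 places 1 nowhere but r5c4, so r5c4=1.
Step 5. [r2c3∈{3,6,8,9}] 6 has one home in col 3: r2c3, so r2c3=6.
Step 6. [r7c5∈{4}] only 4 remains possible at r7c5, so r7c5=4.
Step 7. [r7c6∈{9}] nothing but 9 survives at r7c6. So r7c6=9.
Step 8. [r8c9∈{1}] r8c9 is down to just 1. So r8c9=1.
Step 9. [r4c8∈{8}] r4c8 has the single candidate 8 ⇒ r4c8=8.
Step 10. [r4c6∈{3}] r4c6 is down to just 3, so r4c6=3.
Step 11. [r6c4∈{8}] r6c4's peers cover all but 8, so r6c4=8.
Step 12. [r9c4∈{3}] r9c4 has the single candidate 3 ⇒ r9c4=3.
Step 13. [r9c5∈{8}] nothing but 8 survives at r9c5 ⇒ r9c5=8.
Step 14. [r6c7∈{1}] nothing but 1 survives at r6c7. So r6c7=1.
Step 15. [r2c7∈{8}] r2c7 is down to just 8, so r2c7=8.
Step 16. [r1c4∈{9}] nothing but 9 survives at r1c4, so r1c4=9.
Step 17. [r1c5∈{1,3}] in col 5, 3 fits only at r1c5, so r1c5=3.
Step 18. [r1c2∈{1,5,8}] across row 1, 1 lands solely at r1c2 ⇒ r1c2=1.
Step 19. [r1c1∈{5,8}] 8 has one home in row 1: r1c1, so r1c1=8.
Step 20. [r6c8∈{7}] nothing but 7 survives at r6c8, so r6c8=7.
Step 21. [r9c3∈{9}] r9c3 is down to just 9 ⇒ r9c3=9.
Step 22. [r6c1∈{3,5,9}] row 6 places 9 nowhere but r6c1 ⇒ r6c1=9.
Step 23. [r9c2∈{4}] nothing but 4 survives at r9c2, so r9c2=4.
Step 24. [r1c9∈{2,5}] across row 1, 5 lands solely at r1c9. So r1c9=5.
Step 25. [r8c4∈{5}] r8c4 is down to just 5. So r8c4=5.
Step 26. [r2c1∈{3,4}] r2c1 is the only open cell in row 2 admitting 4 ⇒ r2c1=4.
Step 27. [r5c1∈{3,7}] col 1 places 3 nowhere but r5c1, so r5c1=3.
Step 28. [r5c3∈{8}] only 8 remains possible at r5c3, so r5c3=8.
Step 29. [r2c2∈{3,9}] 3 has one home in row 2: r2c2. So r2c2=3.
Step 30. [r7c1∈{5,7}] col 1 places 7 nowhere but r7c1. So r7c1=7.
Step 31. [r2c9∈{7,9}] in row 2, 9 fits only at r2c9. So r2c9=9.
Step 32. [r3c9∈{6,7}] col 9 places 7 nowhere but r3c9 ⇒ r3c9=7.
Step 33. [r3c1∈{5}] r3c1 is down to just 5 ⇒ r3c1=5.
Step 34. [r8c2∈{8}] only 8 remains possible at r8c2 ⇒ r8c2=8.
Step 35. [r2c6∈{7}] nothing but 7 survives at r2c6, so r2c6=7.
Step 36. [r1c7∈{2}] r1c7's peers cover all but 2, so r1c7=2.
Step 37. [r3c5∈{1}] nothing but 1 survives at r3c5, so r3c5=1.
Step 38. [r9c1∈{2}] r9c1 has the single candidate 2, so r9c1=2.
Step 39. [r3c4∈{4}] only 4 remains possible at r3c4, so r3c4=4.
Step 40. [r6c3∈{5}] r6c3 is down to just 5, so r6c3=5.
Step 41. [r3c6∈{8}] only 8 remains possible at r3c6, so r3c6=8.
Step 42. [r8c6∈{2}] nothing but 2 survives at r8c6, so r8c6=2.
Step 43. [r6c9∈{3}] nothing but 3 survives at r6c9. So r6c9=3.
Step 44. [r4c9∈{2}] r4c9's peers cover all but 2 ⇒ r4c9=2.
Step 45. [r3c2∈{9}] nothing but 9 survives at r3c2 ⇒ r3c2=9.
Step 46. [r8c3∈{3}] r8c3 has the single candidate 3, so r8c3=3.
Step 47. [r6c5∈{6}] r6c5 is down to just 6 ⇒ r6c5=6.
Step 48. [r9c9∈{6}] r9c9 has the single candidate 6, so r9c9=6.
Step 49. [r7c2∈{5}] r7c2's peers cover all but 5. So r7c2=5.
Step 50. [r2c8∈{1}] r2c8's peers cover all but 1 ⇒ r2c8=1.
Step 51. [r5c2∈{7}] r5c2's peers cover all but 7, so r5c2=7.
Step 52. [r3c7∈{6}] r3c7's peers cover all but 6. So r3c7=6.

Answer: 8 1 7 9 3 6 2 4 5 / 4 3 6 2 5 7 8 1 9 / 5 9 2 4 1 8 6 3 7 / 1 6 4 7 9 3 5 8 2 / 3 7 8 1 2 5 9 6 4 / 9 2 5 8 6 4 1 7 3 / 7 5 1 6 4 9 3 2 8 / 6 8 3 5 7 2 4 9 1 / 2 4 9 3 8 1 7 5 6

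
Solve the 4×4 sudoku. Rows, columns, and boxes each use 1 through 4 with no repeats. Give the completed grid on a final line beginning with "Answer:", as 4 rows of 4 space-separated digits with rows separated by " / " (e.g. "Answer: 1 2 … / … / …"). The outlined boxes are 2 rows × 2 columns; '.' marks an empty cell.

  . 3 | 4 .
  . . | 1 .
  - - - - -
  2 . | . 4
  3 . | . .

Step 1. [r2c2∈{2,4}] in col 2, 2 fits only at r2c2 ⇒ r2c2=2.
Step 2. [r4c4∈{1,2}] in col 4, 1 fits only at r4c4. So r4c4=1.
Step 3. [r4c3∈{2}] r4c3 has the single candidate 2 ⇒ r4c3=2.
Step 4. [r3c3∈{3}] nothing but 3 survives at r3c3. So r3c3=3.
Step 5. [r2c1∈{4}] nothing but 4 survives at r2c1, so r2c1=4.
Step 6. [r1c1∈{1}] only 1 remains possible at r1c1. So r1c1=1.
Step 7. [r2c4∈{3}] r2c4's peers cover all but 3 ⇒ r2c4=3.
Step 8. [r1c4∈{2}] r1c4's peers cover all but 2, so r1c4=2.
Step 9. [r3c2∈{1}] only 1 remains possible at r3c2, so r3c2=1.
Step 10. [r4c2∈{4}] only 4 remains possible at r4c2, so r4c2=4.

Answer: 1 3 4 2 / 4 2 1 3 / 2 1 3 4 / 3 4 2 1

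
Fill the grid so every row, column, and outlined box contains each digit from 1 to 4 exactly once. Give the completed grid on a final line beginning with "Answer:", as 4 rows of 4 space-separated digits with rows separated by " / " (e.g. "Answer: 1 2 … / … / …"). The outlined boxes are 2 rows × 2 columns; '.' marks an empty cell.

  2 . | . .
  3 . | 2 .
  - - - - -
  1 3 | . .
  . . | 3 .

Step 1. [r4c4∈{1,2,4}] in row 4, 1 fits only at r4c4. So r4c4=1.
Step 2. [r2c4∈{4}] only 4 remains possible at r2c4 ⇒ r2c4=4.
Step 3. [r1c2∈{1,4}] 4 has one home in row 1: r1c2, so r1c2=4.
Step 4. [r3c4∈{2}] only 2 remains possible at r3c4. So r3c4=2.
Step 5. [r1c3∈{1}] nothing but 1 survives at r1c3 ⇒ r1c3=1.
Step 6. [r1c4∈{3}] r1c4's peers cover all but 3. So r1c4=3.
Step 7. [r3c3∈{4}] only 4 remains possible at r3c3 ⇒ r3c3=4.
Step 8. [r4c2∈{2}] r4c2's peers cover all but 2, so r4c2=2.
Step 9. [r4c1∈{4}] nothing but 4 survives at r4c1 ⇒ r4c1=4.
Step 10. [r2c2∈{1}] r2c2 is down to just 1 ⇒ r2c2=1.

Answer: 2 4 1 3 / 3 1 2 4 / 1 3 4 2 / 4 2 3 1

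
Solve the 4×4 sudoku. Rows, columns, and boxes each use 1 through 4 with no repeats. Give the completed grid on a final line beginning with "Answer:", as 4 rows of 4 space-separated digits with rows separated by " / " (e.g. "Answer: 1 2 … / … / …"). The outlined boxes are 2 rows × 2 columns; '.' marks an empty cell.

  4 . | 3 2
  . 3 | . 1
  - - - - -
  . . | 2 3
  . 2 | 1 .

Step 1. [r3c1∈{1}] r3c1 has the single candidate 1, so r3c1=1.
Step 2. [r4c1∈{3}] r4c1's peers cover all but 3. So r4c1=3.
Step 3. [r2c1∈{2}] r2c1's peers cover all but 2, so r2c1=2.
Step 4. [r1c2∈{1}] only 1 remains possible at r1c2. So r1c2=1.
Step 5. [r3c2∈{4}] r3c2 is down to just 4, so r3c2=4.
Step 6. [r2c3∈{4}] r2c3 has the single candidate 4 ⇒ r2c3=4.
Step 7. [r4c4∈{4}] r4c4 is down to just 4 ⇒ r4c4=4.

Answer: 4 1 3 2 / 2 3 4 1 / 1 4 2 3 / 3 2 1 4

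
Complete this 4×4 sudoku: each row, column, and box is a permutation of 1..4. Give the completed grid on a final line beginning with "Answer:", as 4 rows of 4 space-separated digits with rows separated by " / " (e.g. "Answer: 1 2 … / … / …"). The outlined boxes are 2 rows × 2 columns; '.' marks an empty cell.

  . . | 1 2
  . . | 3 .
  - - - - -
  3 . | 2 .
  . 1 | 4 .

Step 1. [r1c1∈{4}] r1c1 is down to just 4 ⇒ r1c1=4.
Step 2. [r2c1∈{1,2}] in row 2, 1 fits only at r2c1, so r2c1=1.
Step 3. [r3c2∈{4}] r3c2 is down to just 4. So r3c2=4.
Step 4. [r3c4∈{1}] only 1 remains possible at r3c4, so r3c4=1.
Step 5. [r4c1∈{2}] r4c1 is down to just 2 ⇒ r4c1=2.
Step 6. [r1c2∈{3}] r1c2 is down to just 3 ⇒ r1c2=3.
Step 7. [r2c2∈{2}] r2c2's peers cover all but 2. So r2c2=2.
Step 8. [r2c4∈{4}] nothing but 4 survives at r2c4 ⇒ r2c4=4.
Step 9. [r4c4∈{3}] r4c4 has the single candidate 3, so r4c4=3.

Answer: 4 3 1 2 / 1 2 3 4 / 3 4 2 1 / 2 1 4 3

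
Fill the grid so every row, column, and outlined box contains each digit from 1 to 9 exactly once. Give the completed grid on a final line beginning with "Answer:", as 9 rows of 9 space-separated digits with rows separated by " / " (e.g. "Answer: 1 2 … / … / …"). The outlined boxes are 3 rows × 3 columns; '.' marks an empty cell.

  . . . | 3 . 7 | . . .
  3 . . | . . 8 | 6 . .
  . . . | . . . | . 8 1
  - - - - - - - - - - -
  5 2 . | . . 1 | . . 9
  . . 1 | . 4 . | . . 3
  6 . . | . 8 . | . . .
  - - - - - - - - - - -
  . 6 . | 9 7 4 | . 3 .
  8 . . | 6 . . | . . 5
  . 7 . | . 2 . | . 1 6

Step 1. [r2c4∈{1,2,4,5}] in col 4, 1 fits only at r2c4. So r2c4=1.
Step 2. [r3c4∈{2,4,5}] r3c4 is the only open cell in col 4 admitting 4 ⇒ r3c4=4.
Step 3. [r3c6∈{2,5,6,9}] 2 has one home in box 2: r3c6 ⇒ r3c6=2.
Step 4. [r4c4∈{7}] r4c4 has the single candidate 7 ⇒ r4c4=7.
Step 5. [r8c6∈{3}] r8c6 is down to just 3, so r8c6=3.
Step 6. [r7c3∈{2,5}] r7c3 is the only open cell in row 7 admitting 5. So r7c3=5.
Step 7. [r6c7∈{1,2,4,5,7}] row 6 places 1 nowhere but r6c7. So r6c7=1.
Step 8. [r9c3∈{3,4,9}] across row 9, 3 lands solely at r9c3, so r9c3=3.
Step 9. [r5c6∈{5,6,9}] r5c6 is the only open cell in col 6 admitting 6. So r5c6=6.
Step 10. [r6c6∈{5,9}] in col 6, 9 fits only at r6c6 ⇒ r6c6=9.
Step 11. [r3c7∈{3,5,7,9}] 3 has one home in row 3: r3c7. So r3c7=3.
Step 12. [r7c9∈{2,8}] col 9 places 8 nowhere but r7c9. So r7c9=8.
Step 13. [r7c7∈{2}] r7c7 has the single candidate 2, so r7c7=2.
Step 14. [r1c1∈{1,2,4,9}] across col 1, 2 lands solely at r1c1, so r1c1=2.
Step 15. [r1c9∈{4}] r1c9 is down to just 4. So r1c9=4.
Step 16. [r9c1∈{4,9}] col 1 places 4 nowhere but r9c1. So r9c1=4.
Step 17. [r1c2∈{1,5,8,9}] in row 1, 1 fits only at r1c2. So r1c2=1.
Step 18. [r8c2∈{9}] only 9 remains possible at r8c2. So r8c2=9.
Step 19. [r1c3∈{6,8,9}] in row 1, 8 fits only at r1c3 ⇒ r1c3=8.
Step 20. [r4c3∈{4}] nothing but 4 survives at r4c3 ⇒ r4c3=4.
Step 21. [r6c3∈{7}] r6c3 is down to just 7 ⇒ r6c3=7.
Step 22. [r6c9∈{2}] r6c9 is down to just 2 ⇒ r6c9=2.
Step 23. [r2c3∈{9}] nothing but 9 survives at r2c3. So r2c3=9.
Step 24. [r2c5∈{5}] r2c5's peers cover all but 5, so r2c5=5.
Step 25. [r6c4∈{5}] only 5 remains possible at r6c4, so r6c4=5.
Step 26. [r1c8∈{5,9}] 9 has one home in col 8: r1c8 ⇒ r1c8=9.
Step 27. [r5c8∈{5,7}] 5 has one home in col 8: r5c8, so r5c8=5.
Step 28. [r8c7∈{4,7}] col 7 places 4 nowhere but r8c7. So r8c7=4.
Step 29. [r8c8∈{7}] r8c8 has the single candidate 7 ⇒ r8c8=7.
Step 30. [r1c5∈{6}] r1c5's peers cover all but 6, so r1c5=6.
Step 31. [r4c7∈{8}] r4c7 is down to just 8, so r4c7=8.
Step 32. [r5c2∈{8}] r5c2 has the single candidate 8, so r5c2=8.
Step 33. [r5c1∈{9}] nothing but 9 survives at r5c1 ⇒ r5c1=9.
Step 34. [r5c7∈{7}] r5c7 is down to just 7. So r5c7=7.
Step 35. [r6c2∈{3}] r6c2 has the single candidate 3, so r6c2=3.
Step 36. [r4c5∈{3}] nothing but 3 survives at r4c5 ⇒ r4c5=3.
Step 37. [r3c2∈{5}] nothing but 5 survives at r3c2 ⇒ r3c2=5.
Step 38. [r9c6∈{5}] only 5 remains possible at r9c6 ⇒ r9c6=5.
Step 39. [r6c8∈{4}] r6c8's peers cover all but 4, so r6c8=4.
Step 40. [r4c8∈{6}] r4c8's peers cover all but 6. So r4c8=6.
Step 41. [r3c1∈{7}] r3c1's peers cover all but 7. So r3c1=7.
Step 42. [r7c1∈{1}] r7c1 is down to just 1. So r7c1=1.
Step 43. [r9c7∈{9}] r9c7 is down to just 9 ⇒ r9c7=9.
Step 44. [r8c3∈{2}] r8c3 is down to just 2. So r8c3=2.
Step 45. [r3c5∈{9}] r3c5 is down to just 9. So r3c5=9.
Step 46. [r1c7∈{5}] r1c7 has the single candidate 5, so r1c7=5.
Step 47. [r5c4∈{2}] only 2 remains possible at r5c4. So r5c4=2.
Step 48. [r9c4∈{8}] nothing but 8 survives at r9c4, so r9c4=8.
Step 49. [r2c8∈{2}] r2c8 is down to just 2 ⇒ r2c8=2.
Step 50. [r8c5∈{1}] nothing but 1 survives at r8c5 ⇒ r8c5=1.
Step 51. [r2c2∈{4}] only 4 remains possible at r2c2, so r2c2=4.
Step 52. [r2c9∈{7}] only 7 remains possible at r2c9. So r2c9=7.
Step 53. [r3c3∈{6}] nothing but 6 survives at r3c3 ⇒ r3c3=6.

Answer: 2 1 8 3 6 7 5 9 4 / 3 4 9 1 5 8 6 2 7 / 7 5 6 4 9 2 3 8 1 / 5 2 4 7 3 1 8 6 9 / 9 8 1 2 4 6 7 5 3 / 6 3 7 5 8 9 1 4 2 / 1 6 5 9 7 4 2 3 8 / 8 9 2 6 1 3 4 7 5 / 4 7 3 8 2 5 9 1 6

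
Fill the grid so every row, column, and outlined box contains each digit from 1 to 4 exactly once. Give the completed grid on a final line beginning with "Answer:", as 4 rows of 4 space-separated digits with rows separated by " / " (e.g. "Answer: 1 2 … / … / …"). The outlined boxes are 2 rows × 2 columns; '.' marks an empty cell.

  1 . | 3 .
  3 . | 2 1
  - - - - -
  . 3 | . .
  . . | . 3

Step 1. [r4c2∈{1,2,4}] in col 2, 1 fits only at r4c2. So r4c2=1.
Step 2. [r4c3∈{4}] r4c3 has the single candidate 4 ⇒ r4c3=4.
Step 3. [r1c2∈{2,4}] 2 has one home in row 1: r1c2 ⇒ r1c2=2.
Step 4. [r3c1∈{2,4}] in row 3, 4 fits only at r3c1 ⇒ r3c1=4.
Step 5. [r4c1∈{2}] nothing but 2 survives at r4c1 ⇒ r4c1=2.
Step 6. [r3c4∈{2}] r3c4 is down to just 2. So r3c4=2.
Step 7. [r1c4∈{4}] nothing but 4 survives at r1c4. So r1c4=4.
Step 8. [r3c3∈{1}] r3c3 has the single candidate 1 ⇒ r3c3=1.
Step 9. [r2c2∈{4}] r2c2 has the single candidate 4 ⇒ r2c2=4.

Answer: 1 2 3 4 / 3 4 2 1 / 4 3 1 2 / 2 1 4 3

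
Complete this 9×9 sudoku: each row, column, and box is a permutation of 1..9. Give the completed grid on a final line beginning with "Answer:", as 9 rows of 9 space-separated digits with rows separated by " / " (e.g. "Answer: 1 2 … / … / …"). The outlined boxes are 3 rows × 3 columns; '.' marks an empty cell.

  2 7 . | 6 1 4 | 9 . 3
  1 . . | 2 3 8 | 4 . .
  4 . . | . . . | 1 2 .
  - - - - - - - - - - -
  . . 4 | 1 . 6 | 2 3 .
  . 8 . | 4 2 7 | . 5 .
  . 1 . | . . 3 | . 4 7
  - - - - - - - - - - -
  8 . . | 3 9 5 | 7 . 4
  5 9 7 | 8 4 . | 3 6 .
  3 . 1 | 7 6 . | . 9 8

Step 1. [r1c3∈{5,8}] in row 1, 5 fits only at r1c3, so r1c3=5.
Step 2. [r2c2∈{6}] nothing but 6 survives at r2c2, so r2c2=6.
Step 3. [r5c7∈{6}] nothing but 6 survives at r5c7. So r5c7=6.
Step 4. [r5c1∈{9}] r5c1 is down to just 9, so r5c1=9.
Step 5. [r3c6∈{9}] r3c6 is down to just 9. So r3c6=9.
Step 6. [r3c4∈{5}] r3c4 has the single candidate 5. So r3c4=5.
Step 7. [r6c3∈{2,6}] r6c3 is the only open cell in row 6 admitting 2. So r6c3=2.
Step 8. [r6c5∈{5,8}] in row 6, 5 fits only at r6c5 ⇒ r6c5=5.
Step 9. [r8c6∈{1,2}] in col 6, 1 fits only at r8c6, so r8c6=1.
Step 10. [r9c6∈{2}] nothing but 2 survives at r9c6. So r9c6=2.
Step 11. [r3c2∈{3}] only 3 remains possible at r3c2 ⇒ r3c2=3.
Step 12. [r4c2∈{5}] r4c2 is down to just 5, so r4c2=5.
Step 13. [r6c1∈{6}] r6c1's peers cover all but 6 ⇒ r6c1=6.
Step 14. [r4c9∈{9}] only 9 remains possible at r4c9 ⇒ r4c9=9.
Step 15. [r3c5∈{7}] nothing but 7 survives at r3c5 ⇒ r3c5=7.
Step 16. [r1c8∈{8}] nothing but 8 survives at r1c8. So r1c8=8.
Step 17. [r5c9∈{1}] only 1 remains possible at r5c9 ⇒ r5c9=1.
Step 18. [r2c3∈{9}] nothing but 9 survives at r2c3. So r2c3=9.
Step 19. [r5c3∈{3}] nothing but 3 survives at r5c3. So r5c3=3.
Step 20. [r6c7∈{8}] only 8 remains possible at r6c7 ⇒ r6c7=8.
Step 21. [r7c3∈{6}] nothing but 6 survives at r7c3, so r7c3=6.
Step 22. [r6c4∈{9}] r6c4 has the single candidate 9. So r6c4=9.
Step 23. [r2c8∈{7}] r2c8's peers cover all but 7 ⇒ r2c8=7.
Step 24. [r9c7∈{5}] r9c7 has the single candidate 5, so r9c7=5.
Step 25. [r7c8∈{1}] r7c8 has the single candidate 1, so r7c8=1.
Step 26. [r3c3∈{8}] nothing but 8 survives at r3c3 ⇒ r3c3=8.
Step 27. [r8c9∈{2}] r8c9 has the single candidate 2. So r8c9=2.
Step 28. [r7c2∈{2}] r7c2's peers cover all but 2 ⇒ r7c2=2.
Step 29. [r4c5∈{8}] r4c5's peers cover all but 8 ⇒ r4c5=8.
Step 30. [r2c9∈{5}] nothing but 5 survives at r2c9 ⇒ r2c9=5.
Step 31. [r3c9∈{6}] only 6 remains possible at r3c9 ⇒ r3c9=6.
Step 32. [r9c2∈{4}] only 4 remains possible at r9c2, so r9c2=4.
Step 33. [r4c1∈{7}] r4c1 is down to just 7. So r4c1=7.

Answer: 2 7 5 6 1 4 9 8 3 / 1 6 9 2 3 8 4 7 5 / 4 3 8 5 7 9 1 2 6 / 7 5 4 1 8 6 2 3 9 / 9 8 3 4 2 7 6 5 1 / 6 1 2 9 5 3 8 4 7 / 8 2 6 3 9 5 7 1 4 / 5 9 7 8 4 1 3 6 2 / 3 4 1 7 6 2 5 9 8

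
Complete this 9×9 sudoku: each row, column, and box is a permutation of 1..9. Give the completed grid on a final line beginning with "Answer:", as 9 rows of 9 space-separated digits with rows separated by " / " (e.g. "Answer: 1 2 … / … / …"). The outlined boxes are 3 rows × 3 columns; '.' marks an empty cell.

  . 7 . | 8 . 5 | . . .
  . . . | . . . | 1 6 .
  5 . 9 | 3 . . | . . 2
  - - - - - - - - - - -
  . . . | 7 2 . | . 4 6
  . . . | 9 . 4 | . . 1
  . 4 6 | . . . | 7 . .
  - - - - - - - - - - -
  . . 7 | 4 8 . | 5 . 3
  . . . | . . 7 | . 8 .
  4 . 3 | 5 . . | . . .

Step 1. [r8c4∈{1,2,6}] across col 4, 6 lands solely at r8c4, so r8c4=6.
Step 2. [r9c2∈{1,2,6,8,9}] r9c2 is the only open cell in row 9 admitting 8 ⇒ r9c2=8.
Step 3. [r2c9∈{4,5,7,8,9}] 5 has one home in row 2: r2c9. So r2c9=5.
Step 4. [r6c9∈{8,9}] r6c9 is the only open cell in col 9 admitting 8, so r6c9=8.
Step 5. [r2c4∈{2}] r2c4's peers cover all but 2 ⇒ r2c4=2.
Step 6. [r6c4∈{1}] r6c4 is down to just 1. So r6c4=1.
Step 7. [r6c6∈{3}] r6c6 is down to just 3 ⇒ r6c6=3.
Step 8. [r2c2∈{3}] r2c2 is down to just 3 ⇒ r2c2=3.
Step 9. [r2c6∈{9}] only 9 remains possible at r2c6 ⇒ r2c6=9.
Step 10. [r3c6∈{1,6}] in col 6, 6 fits only at r3c6, so r3c6=6.
Step 11. [r3c2∈{1}] only 1 remains possible at r3c2. So r3c2=1.
Step 12. [r1c5∈{1,4}] r1c5 is the only open cell in row 1 admitting 1, so r1c5=1.
Step 13. [r9c5∈{9}] r9c5's peers cover all but 9 ⇒ r9c5=9.
Step 14. [r2c1∈{8}] r2c1 has the single candidate 8 ⇒ r2c1=8.
Step 15. [r7c2∈{2,6,9}] col 2 places 6 nowhere but r7c2. So r7c2=6.
Step 16. [r5c3∈{2,5,8}] across row 5, 8 lands solely at r5c3. So r5c3=8.
Step 17. [r6c5∈{5}] r6c5 is down to just 5, so r6c5=5.
Step 18. [r5c8∈{2,3,5}] 5 has one home in col 8: r5c8 ⇒ r5c8=5.
Step 19. [r5c2∈{2}] nothing but 2 survives at r5c2 ⇒ r5c2=2.
Step 20. [r6c1∈{9}] nothing but 9 survives at r6c1, so r6c1=9.
Step 21. [r7c8∈{1,2,9}] in row 7, 9 fits only at r7c8 ⇒ r7c8=9.
Step 22. [r5c7∈{3}] only 3 remains possible at r5c7 ⇒ r5c7=3.
Step 23. [r9c8∈{1,2,7}] across col 8, 1 lands solely at r9c8 ⇒ r9c8=1.
Step 24. [r7c6∈{1,2}] 1 has one home in col 6: r7c6. So r7c6=1.
Step 25. [r7c1∈{2}] r7c1 has the single candidate 2. So r7c1=2.
Step 26. [r1c9∈{4,9}] 9 has one home in col 9: r1c9, so r1c9=9.
Step 27. [r1c7∈{4}] only 4 remains possible at r1c7. So r1c7=4.
Step 28. [r4c2∈{5}] r4c2's peers cover all but 5, so r4c2=5.
Step 29. [r8c1∈{1}] r8c1 is down to just 1, so r8c1=1.
Step 30. [r3c5∈{4,7}] across row 3, 4 lands solely at r3c5. So r3c5=4.
Step 31. [r9c6∈{2}] r9c6 is down to just 2 ⇒ r9c6=2.
Step 32. [r4c7∈{9}] r4c7 is down to just 9. So r4c7=9.
Step 33. [r6c8∈{2}] r6c8 has the single candidate 2 ⇒ r6c8=2.
Step 34. [r8c5∈{3}] nothing but 3 survives at r8c5 ⇒ r8c5=3.
Step 35. [r1c3∈{2}] nothing but 2 survives at r1c3. So r1c3=2.
Step 36. [r4c3∈{1}] nothing but 1 survives at r4c3, so r4c3=1.
Step 37. [r1c8∈{3}] r1c8 is down to just 3. So r1c8=3.
Step 38. [r4c6∈{8}] r4c6's peers cover all but 8. So r4c6=8.
Step 39. [r9c7∈{6}] nothing but 6 survives at r9c7. So r9c7=6.
Step 40. [r9c9∈{7}] nothing but 7 survives at r9c9. So r9c9=7.
Step 41. [r2c5∈{7}] only 7 remains possible at r2c5 ⇒ r2c5=7.
Step 42. [r4c1∈{3}] r4c1's peers cover all but 3. So r4c1=3.
Step 43. [r2c3∈{4}] nothing but 4 survives at r2c3. So r2c3=4.
Step 44. [r8c3∈{5}] nothing but 5 survives at r8c3. So r8c3=5.
Step 45. [r5c5∈{6}] only 6 remains possible at r5c5 ⇒ r5c5=6.
Step 46. [r8c7∈{2}] r8c7 is down to just 2. So r8c7=2.
Step 47. [r8c2∈{9}] only 9 remains possible at r8c2. So r8c2=9.
Step 48. [r3c7∈{8}] r3c7's peers cover all but 8. So r3c7=8.
Step 49. [r1c1∈{6}] r1c1 is down to just 6. So r1c1=6.
Step 50. [r8c9∈{4}] nothing but 4 survives at r8c9, so r8c9=4.
Step 51. [r5c1∈{7}] only 7 remains possible at r5c1. So r5c1=7.
Step 52. [r3c8∈{7}] r3c8's peers cover all but 7 ⇒ r3c8=7.

Answer: 6 7 2 8 1 5 4 3 9 / 8 3 4 2 7 9 1 6 5 / 5 1 9 3 4 6 8 7 2 / 3 5 1 7 2 8 9 4 6 / 7 2 8 9 6 4 3 5 1 / 9 4 6 1 5 3 7 2 8 / 2 6 7 4 8 1 5 9 3 / 1 9 5 6 3 7 2 8 4 / 4 8 3 5 9 2 6 1 7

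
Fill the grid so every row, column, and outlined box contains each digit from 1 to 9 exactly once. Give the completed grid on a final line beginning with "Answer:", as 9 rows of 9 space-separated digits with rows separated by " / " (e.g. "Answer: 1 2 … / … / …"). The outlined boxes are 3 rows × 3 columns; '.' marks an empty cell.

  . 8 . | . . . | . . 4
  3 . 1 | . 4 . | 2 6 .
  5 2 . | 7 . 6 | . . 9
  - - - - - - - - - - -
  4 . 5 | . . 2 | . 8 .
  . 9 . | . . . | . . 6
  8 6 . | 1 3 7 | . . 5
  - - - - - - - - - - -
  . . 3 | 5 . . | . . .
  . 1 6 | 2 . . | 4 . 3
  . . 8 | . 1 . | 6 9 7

Step 1. [r3c5∈{8}] nothing but 8 survives at r3c5. So r3c5=8.
Step 2. [r1c7∈{1,3,5,7}] across col 7, 5 lands solely at r1c7, so r1c7=5.
Step 3. [r1c3∈{7,9}] in col 3, 9 fits only at r1c3. So r1c3=9.
Step 4. [r5c3∈{2,7}] 7 has one home in col 3: r5c3 ⇒ r5c3=7.
Step 5. [r7c9∈{1,2,8}] in col 9, 2 fits only at r7c9. So r7c9=2.
Step 6. [r7c8∈{1}] nothing but 1 survives at r7c8. So r7c8=1.
Step 7. [r3c7∈{1,3}] in row 3, 1 fits only at r3c7, so r3c7=1.
Step 8. [r8c6∈{8,9}] in row 8, 8 fits only at r8c6 ⇒ r8c6=8.
Step 9. [r7c5∈{6,7,9}] row 7 places 6 nowhere but r7c5. So r7c5=6.
Step 10. [r1c4∈{3}] r1c4's peers cover all but 3 ⇒ r1c4=3.
Step 11. [r9c4∈{4}] nothing but 4 survives at r9c4. So r9c4=4.
Step 12. [r7c6∈{9}] nothing but 9 survives at r7c6, so r7c6=9.
Step 13. [r7c1∈{7}] nothing but 7 survives at r7c1 ⇒ r7c1=7.
Step 14. [r6c8∈{2,4}] across row 6, 4 lands solely at r6c8, so r6c8=4.
Step 15. [r5c7∈{3}] r5c7 has the single candidate 3. So r5c7=3.
Step 16. [r4c5∈{9}] r4c5 has the single candidate 9 ⇒ r4c5=9.
Step 17. [r5c8∈{2}] only 2 remains possible at r5c8, so r5c8=2.
Step 18. [r5c6∈{4,5}] across row 5, 4 lands solely at r5c6 ⇒ r5c6=4.
Step 19. [r5c1∈{1}] r5c1 is down to just 1. So r5c1=1.
Step 20. [r2c9∈{8}] r2c9 is down to just 8 ⇒ r2c9=8.
Step 21. [r6c3∈{2}] r6c3 is down to just 2. So r6c3=2.
Step 22. [r4c9∈{1}] nothing but 1 survives at r4c9 ⇒ r4c9=1.
Step 23. [r6c7∈{9}] r6c7's peers cover all but 9. So r6c7=9.
Step 24. [r2c2∈{7}] nothing but 7 survives at r2c2, so r2c2=7.
Step 25. [r7c7∈{8}] r7c7's peers cover all but 8 ⇒ r7c7=8.
Step 26. [r4c4∈{6}] r4c4 has the single candidate 6 ⇒ r4c4=6.
Step 27. [r2c6∈{5}] r2c6 is down to just 5 ⇒ r2c6=5.
Step 28. [r3c8∈{3}] only 3 remains possible at r3c8, so r3c8=3.
Step 29. [r5c4∈{8}] r5c4 is down to just 8, so r5c4=8.
Step 30. [r9c6∈{3}] r9c6's peers cover all but 3 ⇒ r9c6=3.
Step 31. [r4c7∈{7}] nothing but 7 survives at r4c7 ⇒ r4c7=7.
Step 32. [r7c2∈{4}] r7c2 is down to just 4. So r7c2=4.
Step 33. [r8c1∈{9}] nothing but 9 survives at r8c1. So r8c1=9.
Step 34. [r1c5∈{2}] nothing but 2 survives at r1c5 ⇒ r1c5=2.
Step 35. [r1c8∈{7}] r1c8 is down to just 7 ⇒ r1c8=7.
Step 36. [r4c2∈{3}] r4c2 has the single candidate 3 ⇒ r4c2=3.
Step 37. [r2c4∈{9}] only 9 remains possible at r2c4. So r2c4=9.
Step 38. [r9c2∈{5}] nothing but 5 survives at r9c2. So r9c2=5.
Step 39. [r1c6∈{1}] r1c6 has the single candidate 1, so r1c6=1.
Step 40. [r8c8∈{5}] only 5 remains possible at r8c8. So r8c8=5.
Step 41. [r8c5∈{7}] r8c5 is down to just 7, so r8c5=7.
Step 42. [r9c1∈{2}] r9c1 has the single candidate 2. So r9c1=2.
Step 43. [r5c5∈{5}] r5c5's peers cover all but 5, so r5c5=5.
Step 44. [r3c3∈{4}] r3c3 is down to just 4 ⇒ r3c3=4.
Step 45. [r1c1∈{6}] r1c1 is down to just 6, so r1c1=6.

Answer: 6 8 9 3 2 1 5 7 4 / 3 7 1 9 4 5 2 6 8 / 5 2 4 7 8 6 1 3 9 / 4 3 5 6 9 2 7 8 1 / 1 9 7 8 5 4 3 2 6 / 8 6 2 1 3 7 9 4 5 / 7 4 3 5 6 9 8 1 2 / 9 1 6 2 7 8 4 5 3 / 2 5 8 4 1 3 6 9 7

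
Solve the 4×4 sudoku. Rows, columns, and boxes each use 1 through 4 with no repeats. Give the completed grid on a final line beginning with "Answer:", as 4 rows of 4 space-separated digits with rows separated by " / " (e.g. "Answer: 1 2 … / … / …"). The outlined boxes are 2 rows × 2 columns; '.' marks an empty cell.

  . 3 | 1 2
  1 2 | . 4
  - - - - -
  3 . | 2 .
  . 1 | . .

Step 1. [r4c3∈{3,4}] across col 3, 4 lands solely at r4c3, so r4c3=4.
Step 2. [r4c1∈{2}] r4c1 has the single candidate 2 ⇒ r4c1=2.
Step 3. [r3c2∈{4}] nothing but 4 survives at r3c2. So r3c2=4.
Step 4. [r3c4∈{1}] r3c4 has the single candidate 1. So r3c4=1.
Step 5. [r4c4∈{3}] r4c4 is down to just 3, so r4c4=3.
Step 6. [r2c3∈{3}] only 3 remains possible at r2c3 ⇒ r2c3=3.
Step 7. [r1c1∈{4}] nothing but 4 survives at r1c1 ⇒ r1c1=4.

Answer: 4 3 1 2 / 1 2 3 4 / 3 4 2 1 / 2 1 4 3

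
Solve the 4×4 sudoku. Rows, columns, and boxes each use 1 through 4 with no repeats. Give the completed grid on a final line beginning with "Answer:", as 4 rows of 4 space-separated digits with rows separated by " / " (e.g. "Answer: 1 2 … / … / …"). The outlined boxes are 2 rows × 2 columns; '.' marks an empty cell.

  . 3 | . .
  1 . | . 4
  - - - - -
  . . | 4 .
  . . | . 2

Step 1. [r2c2∈{2}] r2c2's peers cover all but 2, so r2c2=2.
Step 2. [r3c4∈{1,3}] 3 has one home in col 4: r3c4 ⇒ r3c4=3.
Step 3. [r4c2∈{1,4}] in col 2, 4 fits only at r4c2 ⇒ r4c2=4.
Step 4. [r1c4∈{1}] only 1 remains possible at r1c4 ⇒ r1c4=1.
Step 5. [r2c3∈{3}] r2c3's peers cover all but 3 ⇒ r2c3=3.
Step 6. [r1c1∈{4}] r1c1 has the single candidate 4, so r1c1=4.
Step 7. [r3c1∈{2}] r3c1's peers cover all but 2 ⇒ r3c1=2.
Step 8. [r4c3∈{1}] r4c3 has the single candidate 1 ⇒ r4c3=1.
Step 9. [r3c2∈{1}] nothing but 1 survives at r3c2, so r3c2=1.
Step 10. [r4c1∈{3}] r4c1's peers cover all but 3, so r4c1=3.
Step 11. [r1c3∈{2}] nothing but 2 survives at r1c3 ⇒ r1c3=2.

Answer: 4 3 2 1 / 1 2 3 4 / 2 1 4 3 / 3 4 1 2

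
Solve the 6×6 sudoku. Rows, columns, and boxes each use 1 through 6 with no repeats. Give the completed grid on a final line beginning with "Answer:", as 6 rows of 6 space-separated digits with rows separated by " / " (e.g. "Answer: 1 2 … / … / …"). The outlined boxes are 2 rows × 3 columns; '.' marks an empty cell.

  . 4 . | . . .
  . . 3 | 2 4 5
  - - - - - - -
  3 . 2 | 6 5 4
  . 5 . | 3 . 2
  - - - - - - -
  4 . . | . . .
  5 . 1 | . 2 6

Step 1. [r1c5∈{1,3,6}] in col 5, 6 fits only at r1c5. So r1c5=6.
Step 2. [r5c5∈{1,3}] r5c5 is the only open cell in col 5 admitting 3. So r5c5=3.
Step 3. [r1c4∈{1}] r1c4's peers cover all but 1. So r1c4=1.
Step 4. [r3c2∈{1}] r3c2 is down to just 1 ⇒ r3c2=1.
Step 5. [r4c1∈{6}] nothing but 6 survives at r4c1 ⇒ r4c1=6.
Step 6. [r5c2∈{2,6}] row 5 places 2 nowhere but r5c2, so r5c2=2.
Step 7. [r4c3∈{4}] r4c3 has the single candidate 4. So r4c3=4.
Step 8. [r6c2∈{3}] only 3 remains possible at r6c2 ⇒ r6c2=3.
Step 9. [r6c4∈{4}] only 4 remains possible at r6c4. So r6c4=4.
Step 10. [r2c1∈{1}] r2c1 has the single candidate 1. So r2c1=1.
Step 11. [r5c6∈{1}] r5c6 is down to just 1. So r5c6=1.
Step 12. [r1c3∈{5}] r1c3's peers cover all but 5. So r1c3=5.
Step 13. [r4c5∈{1}] nothing but 1 survives at r4c5 ⇒ r4c5=1.
Step 14. [r5c3∈{6}] r5c3 is down to just 6, so r5c3=6.
Step 15. [r2c2∈{6}] r2c2 has the single candidate 6, so r2c2=6.
Step 16. [r5c4∈{5}] only 5 remains possible at r5c4, so r5c4=5.
Step 17. [r1c6∈{3}] r1c6's peers cover all but 3. So r1c6=3.
Step 18. [r1c1∈{2}] nothing but 2 survives at r1c1, so r1c1=2.

Answer: 2 4 5 1 6 3 / 1 6 3 2 4 5 / 3 1 2 6 5 4 / 6 5 4 3 1 2 / 4 2 6 5 3 1 / 5 3 1 4 2 6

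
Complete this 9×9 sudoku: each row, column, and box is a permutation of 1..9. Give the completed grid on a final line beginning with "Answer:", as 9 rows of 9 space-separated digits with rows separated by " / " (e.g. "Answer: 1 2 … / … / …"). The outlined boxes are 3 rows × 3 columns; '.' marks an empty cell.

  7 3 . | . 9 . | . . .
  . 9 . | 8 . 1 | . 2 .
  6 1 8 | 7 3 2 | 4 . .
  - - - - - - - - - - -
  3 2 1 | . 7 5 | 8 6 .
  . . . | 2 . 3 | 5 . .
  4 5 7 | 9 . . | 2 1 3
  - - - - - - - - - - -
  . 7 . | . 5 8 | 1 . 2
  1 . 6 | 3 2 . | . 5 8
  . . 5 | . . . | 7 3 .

Step 1. [r9c9∈{4,6,9}] 6 has one home in box 9: r9c9, so r9c9=6.
Step 2. [r4c4∈{4}] nothing but 4 survives at r4c4, so r4c4=4.
Step 3. [r7c1∈{9}] r7c1 has the single candidate 9. So r7c1=9.
Step 4. [r5c9∈{4,7,9}] col 9 places 4 nowhere but r5c9 ⇒ r5c9=4.
Step 5. [r8c2∈{4}] r8c2 is down to just 4. So r8c2=4.
Step 6. [r3c9∈{5,9}] in row 3, 5 fits only at r3c9 ⇒ r3c9=5.
Step 7. [r1c7∈{6}] r1c7 has the single candidate 6, so r1c7=6.
Step 8. [r5c5∈{1,6,8}] across row 5, 1 lands solely at r5c5, so r5c5=1.
Step 9. [r1c6∈{4}] r1c6 has the single candidate 4 ⇒ r1c6=4.
Step 10. [r5c1∈{8}] r5c1 is down to just 8. So r5c1=8.
Step 11. [r3c8∈{9}] r3c8 is down to just 9. So r3c8=9.
Step 12. [r6c6∈{6}] only 6 remains possible at r6c6, so r6c6=6.
Step 13. [r8c6∈{7,9}] r8c6 is the only open cell in row 8 admitting 7 ⇒ r8c6=7.
Step 14. [r9c1∈{2}] r9c1 has the single candidate 2. So r9c1=2.
Step 15. [r2c3∈{4}] nothing but 4 survives at r2c3. So r2c3=4.
Step 16. [r2c1∈{5}] only 5 remains possible at r2c1. So r2c1=5.
Step 17. [r5c8∈{7}] nothing but 7 survives at r5c8. So r5c8=7.
Step 18. [r1c4∈{5}] only 5 remains possible at r1c4. So r1c4=5.
Step 19. [r2c7∈{3}] only 3 remains possible at r2c7. So r2c7=3.
Step 20. [r9c6∈{9}] nothing but 9 survives at r9c6, so r9c6=9.
Step 21. [r5c2∈{6}] r5c2 is down to just 6. So r5c2=6.
Step 22. [r4c9∈{9}] r4c9's peers cover all but 9 ⇒ r4c9=9.
Step 23. [r7c4∈{6}] r7c4 has the single candidate 6 ⇒ r7c4=6.
Step 24. [r1c8∈{8}] only 8 remains possible at r1c8. So r1c8=8.
Step 25. [r2c9∈{7}] r2c9 has the single candidate 7 ⇒ r2c9=7.
Step 26. [r9c5∈{4}] r9c5 is down to just 4. So r9c5=4.
Step 27. [r8c7∈{9}] r8c7's peers cover all but 9 ⇒ r8c7=9.
Step 28. [r6c5∈{8}] r6c5 is down to just 8 ⇒ r6c5=8.
Step 29. [r7c3∈{3}] r7c3 has the single candidate 3. So r7c3=3.
Step 30. [r1c3∈{2}] r1c3 has the single candidate 2 ⇒ r1c3=2.
Step 31. [r9c2∈{8}] r9c2 is down to just 8, so r9c2=8.
Step 32. [r2c5∈{6}] only 6 remains possible at r2c5, so r2c5=6.
Step 33. [r5c3∈{9}] only 9 remains possible at r5c3. So r5c3=9.
Step 34. [r7c8∈{4}] only 4 remains possible at r7c8 ⇒ r7c8=4.
Step 35. [r9c4∈{1}] nothing but 1 survives at r9c4. So r9c4=1.
Step 36. [r1c9∈{1}] only 1 remains possible at r1c9 ⇒ r1c9=1.

Answer: 7 3 2 5 9 4 6 8 1 / 5 9 4 8 6 1 3 2 7 / 6 1 8 7 3 2 4 9 5 / 3 2 1 4 7 5 8 6 9 / 8 6 9 2 1 3 5 7 4 / 4 5 7 9 8 6 2 1 3 / 9 7 3 6 5 8 1 4 2 / 1 4 6 3 2 7 9 5 8 / 2 8 5 1 4 9 7 3 6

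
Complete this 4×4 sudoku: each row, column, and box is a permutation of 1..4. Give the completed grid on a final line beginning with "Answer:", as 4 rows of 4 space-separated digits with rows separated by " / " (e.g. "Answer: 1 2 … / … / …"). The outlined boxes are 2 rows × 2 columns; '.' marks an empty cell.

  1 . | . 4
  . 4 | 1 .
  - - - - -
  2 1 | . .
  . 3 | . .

Step 1. [r2c4∈{2,3}] in row 2, 2 fits only at r2c4. So r2c4=2.
Step 2. [r3c3∈{3,4}] across row 3, 4 lands solely at r3c3. So r3c3=4.
Step 3. [r4c4∈{1}] nothing but 1 survives at r4c4. So r4c4=1.
Step 4. [r1c2∈{2}] r1c2's peers cover all but 2, so r1c2=2.
Step 5. [r4c1∈{4}] only 4 remains possible at r4c1 ⇒ r4c1=4.
Step 6. [r3c4∈{3}] r3c4's peers cover all but 3. So r3c4=3.
Step 7. [r4c3∈{2}] r4c3 has the single candidate 2, so r4c3=2.
Step 8. [r1c3∈{3}] r1c3's peers cover all but 3 ⇒ r1c3=3.
Step 9. [r2c1∈{3}] r2c1 has the single candidate 3 ⇒ r2c1=3.

Answer: 1 2 3 4 / 3 4 1 2 / 2 1 4 3 / 4 3 2 1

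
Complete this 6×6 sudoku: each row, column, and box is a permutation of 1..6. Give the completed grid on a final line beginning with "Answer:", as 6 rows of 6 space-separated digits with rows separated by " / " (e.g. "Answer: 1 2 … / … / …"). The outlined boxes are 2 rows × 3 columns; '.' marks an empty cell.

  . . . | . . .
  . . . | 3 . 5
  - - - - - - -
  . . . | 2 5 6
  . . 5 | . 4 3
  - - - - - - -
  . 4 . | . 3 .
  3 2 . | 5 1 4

Step 1. [r1c6∈{1,2}] r1c6 is the only open cell in col 6 admitting 1, so r1c6=1.
Step 2. [r6c3∈{6}] only 6 remains possible at r6c3, so r6c3=6.
Step 3. [r4c1∈{1,2,6}] across row 4, 2 lands solely at r4c1 ⇒ r4c1=2.
Step 4. [r1c4∈{4,6}] across col 4, 4 lands solely at r1c4 ⇒ r1c4=4.
Step 5. [r1c2∈{3,5,6}] r1c2 is the only open cell in col 2 admitting 5, so r1c2=5.
Step 6. [r1c1∈{6}] r1c1's peers cover all but 6. So r1c1=6.
Step 7. [r2c2∈{1}] only 1 remains possible at r2c2 ⇒ r2c2=1.
Step 8. [r5c3∈{1}] nothing but 1 survives at r5c3 ⇒ r5c3=1.
Step 9. [r1c3∈{2,3}] r1c3 is the only open cell in row 1 admitting 3, so r1c3=3.
Step 10. [r3c3∈{4}] r3c3's peers cover all but 4. So r3c3=4.
Step 11. [r2c5∈{2,6}] 6 has one home in row 2: r2c5, so r2c5=6.
Step 12. [r2c1∈{4}] r2c1's peers cover all but 4 ⇒ r2c1=4.
Step 13. [r1c5∈{2}] nothing but 2 survives at r1c5 ⇒ r1c5=2.
Step 14. [r4c4∈{1}] r4c4 has the single candidate 1. So r4c4=1.
Step 15. [r3c2∈{3}] nothing but 3 survives at r3c2, so r3c2=3.
Step 16. [r3c1∈{1}] only 1 remains possible at r3c1. So r3c1=1.
Step 17. [r2c3∈{2}] r2c3 has the single candidate 2. So r2c3=2.
Step 18. [r5c1∈{5}] r5c1 has the single candidate 5, so r5c1=5.
Step 19. [r4c2∈{6}] nothing but 6 survives at r4c2. So r4c2=6.
Step 20. [r5c6∈{2}] only 2 remains possible at r5c6, so r5c6=2.
Step 21. [r5c4∈{6}] only 6 remains possible at r5c4. So r5c4=6.

Answer: 6 5 3 4 2 1 / 4 1 2 3 6 5 / 1 3 4 2 5 6 / 2 6 5 1 4 3 / 5 4 1 6 3 2 / 3 2 6 5 1 4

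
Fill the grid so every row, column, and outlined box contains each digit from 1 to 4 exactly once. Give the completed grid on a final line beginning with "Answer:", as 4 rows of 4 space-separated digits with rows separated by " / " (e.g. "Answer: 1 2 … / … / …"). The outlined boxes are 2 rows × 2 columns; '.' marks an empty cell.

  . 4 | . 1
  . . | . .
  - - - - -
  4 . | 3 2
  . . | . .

Step 1. [r1c1∈{2,3}] across row 1, 3 lands solely at r1c1. So r1c1=3.
Step 2. [r3c2∈{1}] r3c2 has the single candidate 1 ⇒ r3c2=1.
Step 3. [r2c2∈{2}] r2c2's peers cover all but 2, so r2c2=2.
Step 4. [r4c4∈{4}] r4c4's peers cover all but 4, so r4c4=4.
Step 5. [r1c3∈{2}] r1c3 has the single candidate 2 ⇒ r1c3=2.
Step 6. [r2c3∈{4}] r2c3 has the single candidate 4, so r2c3=4.
Step 7. [r2c1∈{1}] only 1 remains possible at r2c1, so r2c1=1.
Step 8. [r2c4∈{3}] r2c4's peers cover all but 3, so r2c4=3.
Step 9. [r4c3∈{1}] r4c3 is down to just 1, so r4c3=1.
Step 10. [r4c2∈{3}] only 3 remains possible at r4c2 ⇒ r4c2=3.
Step 11. [r4c1∈{2}] nothing but 2 survives at r4c1 ⇒ r4c1=2.

Answer: 3 4 2 1 / 1 2 4 3 / 4 1 3 2 / 2 3 1 4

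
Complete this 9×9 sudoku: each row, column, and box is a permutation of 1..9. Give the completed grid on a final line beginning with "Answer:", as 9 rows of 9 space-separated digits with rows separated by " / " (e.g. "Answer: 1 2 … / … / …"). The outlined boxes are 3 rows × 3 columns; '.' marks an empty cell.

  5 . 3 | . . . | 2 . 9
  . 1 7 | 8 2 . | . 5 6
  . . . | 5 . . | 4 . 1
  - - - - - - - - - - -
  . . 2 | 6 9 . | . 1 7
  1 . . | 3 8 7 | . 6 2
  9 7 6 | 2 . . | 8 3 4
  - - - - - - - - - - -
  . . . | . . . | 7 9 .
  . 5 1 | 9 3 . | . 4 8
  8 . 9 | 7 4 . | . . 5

Step 1. [r4c6∈{4,5}] box 5 places 4 nowhere but r4c6 ⇒ r4c6=4.
Step 2. [r7c6∈{1,2,5,6,8}] 8 has one home in row 7: r7c6. So r7c6=8.
Step 3. [r3c2∈{2,6,8,9}] across col 2, 9 lands solely at r3c2 ⇒ r3c2=9.
Step 4. [r7c9∈{3}] r7c9's peers cover all but 3. So r7c9=3.
Step 5. [r5c2∈{4}] r5c2 has the single candidate 4. So r5c2=4.
Step 6. [r3c1∈{2,6}] r3c1 is the only open cell in row 3 admitting 2 ⇒ r3c1=2.
Step 7. [r1c2∈{6,8}] box 1 places 6 nowhere but r1c2. So r1c2=6.
Step 8. [r1c6∈{1}] r1c6 has the single candidate 1 ⇒ r1c6=1.
Step 9. [r7c5∈{1,5,6}] row 7 places 5 nowhere but r7c5. So r7c5=5.
Step 10. [r8c7∈{6}] r8c7's peers cover all but 6 ⇒ r8c7=6.
Step 11. [r9c2∈{2,3}] across row 9, 3 lands solely at r9c2. So r9c2=3.
Step 12. [r1c8∈{7,8}] across row 1, 8 lands solely at r1c8, so r1c8=8.
Step 13. [r9c6∈{2,6}] in row 9, 6 fits only at r9c6, so r9c6=6.
Step 14. [r4c7∈{5}] r4c7 is down to just 5. So r4c7=5.
Step 15. [r3c6∈{3}] r3c6 has the single candidate 3. So r3c6=3.
Step 16. [r3c8∈{7}] nothing but 7 survives at r3c8, so r3c8=7.
Step 17. [r2c1∈{4}] only 4 remains possible at r2c1, so r2c1=4.
Step 18. [r8c6∈{2}] only 2 remains possible at r8c6 ⇒ r8c6=2.
Step 19. [r4c2∈{8}] r4c2's peers cover all but 8 ⇒ r4c2=8.
Step 20. [r7c3∈{4}] r7c3 is down to just 4 ⇒ r7c3=4.
Step 21. [r7c2∈{2}] only 2 remains possible at r7c2 ⇒ r7c2=2.
Step 22. [r6c6∈{5}] r6c6 has the single candidate 5, so r6c6=5.
Step 23. [r9c7∈{1}] nothing but 1 survives at r9c7 ⇒ r9c7=1.
Step 24. [r3c5∈{6}] r3c5 has the single candidate 6. So r3c5=6.
Step 25. [r5c3∈{5}] nothing but 5 survives at r5c3, so r5c3=5.
Step 26. [r2c7∈{3}] nothing but 3 survives at r2c7, so r2c7=3.
Step 27. [r7c4∈{1}] only 1 remains possible at r7c4 ⇒ r7c4=1.
Step 28. [r6c5∈{1}] only 1 remains possible at r6c5. So r6c5=1.
Step 29. [r1c4∈{4}] r1c4's peers cover all but 4. So r1c4=4.
Step 30. [r5c7∈{9}] nothing but 9 survives at r5c7, so r5c7=9.
Step 31. [r8c1∈{7}] r8c1 is down to just 7, so r8c1=7.
Step 32. [r7c1∈{6}] r7c1 is down to just 6. So r7c1=6.
Step 33. [r4c1∈{3}] r4c1 is down to just 3. So r4c1=3.
Step 34. [r2c6∈{9}] only 9 remains possible at r2c6. So r2c6=9.
Step 35. [r3c3∈{8}] r3c3 is down to just 8. So r3c3=8.
Step 36. [r1c5∈{7}] r1c5 has the single candidate 7. So r1c5=7.
Step 37. [r9c8∈{2}] r9c8 has the single candidate 2. So r9c8=2.

Answer: 5 6 3 4 7 1 2 8 9 / 4 1 7 8 2 9 3 5 6 / 2 9 8 5 6 3 4 7 1 / 3 8 2 6 9 4 5 1 7 / 1 4 5 3 8 7 9 6 2 / 9 7 6 2 1 5 8 3 4 / 6 2 4 1 5 8 7 9 3 / 7 5 1 9 3 2 6 4 8 / 8 3 9 7 4 6 1 2 5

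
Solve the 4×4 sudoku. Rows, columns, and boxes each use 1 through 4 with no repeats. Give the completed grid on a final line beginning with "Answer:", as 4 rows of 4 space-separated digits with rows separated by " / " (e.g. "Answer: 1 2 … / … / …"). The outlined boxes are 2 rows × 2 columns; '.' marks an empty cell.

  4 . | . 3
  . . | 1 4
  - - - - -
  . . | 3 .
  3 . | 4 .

Step 1. [r3c1∈{1,2}] col 1 places 1 nowhere but r3c1, so r3c1=1.
Step 2. [r4c2∈{2}] r4c2's peers cover all but 2 ⇒ r4c2=2.
Step 3. [r3c4∈{2}] nothing but 2 survives at r3c4 ⇒ r3c4=2.
Step 4. [r2c1∈{2}] r2c1's peers cover all but 2. So r2c1=2.
Step 5. [r3c2∈{4}] only 4 remains possible at r3c2, so r3c2=4.
Step 6. [r4c4∈{1}] r4c4 has the single candidate 1, so r4c4=1.
Step 7. [r1c2∈{1}] r1c2's peers cover all but 1. So r1c2=1.
Step 8. [r2c2∈{3}] only 3 remains possible at r2c2 ⇒ r2c2=3.
Step 9. [r1c3∈{2}] nothing but 2 survives at r1c3. So r1c3=2.

Answer: 4 1 2 3 / 2 3 1 4 / 1 4 3 2 / 3 2 4 1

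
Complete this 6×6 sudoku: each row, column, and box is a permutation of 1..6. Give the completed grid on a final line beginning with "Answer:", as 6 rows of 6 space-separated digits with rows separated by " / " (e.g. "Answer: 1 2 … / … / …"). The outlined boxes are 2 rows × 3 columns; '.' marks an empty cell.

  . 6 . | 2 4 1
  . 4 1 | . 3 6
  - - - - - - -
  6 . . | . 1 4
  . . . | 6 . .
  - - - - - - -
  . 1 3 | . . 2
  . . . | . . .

Step 1. [r1c3∈{5}] r1c3 has the single candidate 5, so r1c3=5.
Step 2. [r3c3∈{2}] nothing but 2 survives at r3c3 ⇒ r3c3=2.
Step 3. [r2c4∈{5}] r2c4's peers cover all but 5. So r2c4=5.
Step 4. [r3c2∈{3,5}] row 3 places 5 nowhere but r3c2. So r3c2=5.
Step 5. [r4c3∈{4}] r4c3 has the single candidate 4. So r4c3=4.
Step 6. [r3c4∈{3}] nothing but 3 survives at r3c4, so r3c4=3.
Step 7. [r5c4∈{4}] r5c4 has the single candidate 4. So r5c4=4.
Step 8. [r5c1∈{5}] r5c1 has the single candidate 5 ⇒ r5c1=5.
Step 9. [r4c6∈{5}] only 5 remains possible at r4c6. So r4c6=5.
Step 10. [r4c1∈{1,3}] row 4 places 1 nowhere but r4c1, so r4c1=1.
Step 11. [r6c1∈{2,4}] row 6 places 4 nowhere but r6c1. So r6c1=4.
Step 12. [r6c5∈{5,6}] in row 6, 5 fits only at r6c5. So r6c5=5.
Step 13. [r2c1∈{2}] r2c1 has the single candidate 2, so r2c1=2.
Step 14. [r6c3∈{6}] nothing but 6 survives at r6c3. So r6c3=6.
Step 15. [r6c4∈{1}] r6c4 is down to just 1, so r6c4=1.
Step 16. [r4c2∈{3}] r4c2 is down to just 3, so r4c2=3.
Step 17. [r5c5∈{6}] r5c5 is down to just 6 ⇒ r5c5=6.
Step 18. [r4c5∈{2}] nothing but 2 survives at r4c5. So r4c5=2.
Step 19. [r6c6∈{3}] nothing but 3 survives at r6c6. So r6c6=3.
Step 20. [r1c1∈{3}] r1c1 is down to just 3. So r1c1=3.
Step 21. [r6c2∈{2}] nothing but 2 survives at r6c2. So r6c2=2.

Answer: 3 6 5 2 4 1 / 2 4 1 5 3 6 / 6 5 2 3 1 4 / 1 3 4 6 2 5 / 5 1 3 4 6 2 / 4 2 6 1 5 3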